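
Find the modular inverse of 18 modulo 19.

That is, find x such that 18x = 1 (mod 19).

Step 1: We need x such that 18 * x = 1 (mod 19).
Step 2: Using the extended Euclidean algorithm or trial:
  18 * 18 = 324 = 17 * 19 + 1.
Step 3: Since 324 mod 19 = 1, the inverse is x = 18.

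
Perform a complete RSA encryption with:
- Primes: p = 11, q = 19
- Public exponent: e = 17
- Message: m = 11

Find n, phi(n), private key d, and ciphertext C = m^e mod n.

Step 1: n = 11 * 19 = 209.
Step 2: phi(n) = (11-1)(19-1) = 10 * 18 = 180.
Step 3: Find d = 17^(-1) mod 180 = 53.
  Verify: 17 * 53 = 901 = 1 (mod 180).
Step 4: C = 11^17 mod 209 = 121.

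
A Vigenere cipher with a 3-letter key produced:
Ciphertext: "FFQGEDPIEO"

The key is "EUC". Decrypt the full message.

Step 1: Key 'EUC' has length 3. Extended key: EUCEUCEUCE
Step 2: Decrypt each position:
  F(5) - E(4) = 1 = B
  F(5) - U(20) = 11 = L
  Q(16) - C(2) = 14 = O
  G(6) - E(4) = 2 = C
  E(4) - U(20) = 10 = K
  D(3) - C(2) = 1 = B
  P(15) - E(4) = 11 = L
  I(8) - U(20) = 14 = O
  E(4) - C(2) = 2 = C
  O(14) - E(4) = 10 = K
Plaintext: BLOCKBLOCK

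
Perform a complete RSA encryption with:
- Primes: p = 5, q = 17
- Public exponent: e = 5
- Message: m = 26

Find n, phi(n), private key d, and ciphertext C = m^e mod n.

Step 1: n = 5 * 17 = 85.
Step 2: phi(n) = (5-1)(17-1) = 4 * 16 = 64.
Step 3: Find d = 5^(-1) mod 64 = 13.
  Verify: 5 * 13 = 65 = 1 (mod 64).
Step 4: C = 26^5 mod 85 = 76.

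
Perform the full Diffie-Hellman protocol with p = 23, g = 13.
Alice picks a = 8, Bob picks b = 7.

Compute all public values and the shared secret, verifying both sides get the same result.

Step 1: A = g^a mod p = 13^8 mod 23 = 2.
Step 2: B = g^b mod p = 13^7 mod 23 = 9.
Step 3: Alice computes s = B^a mod p = 9^8 mod 23 = 13.
Step 4: Bob computes s = A^b mod p = 2^7 mod 23 = 13.
Both sides agree: shared secret = 13.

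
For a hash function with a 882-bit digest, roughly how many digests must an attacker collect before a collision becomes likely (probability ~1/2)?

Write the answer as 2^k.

Step 1: The birthday paradox gives collision probability ~50% after sqrt(2^n) = 2^(n/2) hashes.
Step 2: For 882-bit output: 2^(882/2) = 2^441.
Step 3: Approximately 2^441 hash computations needed.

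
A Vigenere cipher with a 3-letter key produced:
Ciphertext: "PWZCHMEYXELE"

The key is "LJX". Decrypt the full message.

Step 1: Key 'LJX' has length 3. Extended key: LJXLJXLJXLJX
Step 2: Decrypt each position:
  P(15) - L(11) = 4 = E
  W(22) - J(9) = 13 = N
  Z(25) - X(23) = 2 = C
  C(2) - L(11) = 17 = R
  H(7) - J(9) = 24 = Y
  M(12) - X(23) = 15 = P
  E(4) - L(11) = 19 = T
  Y(24) - J(9) = 15 = P
  X(23) - X(23) = 0 = A
  E(4) - L(11) = 19 = T
  L(11) - J(9) = 2 = C
  E(4) - X(23) = 7 = H
Plaintext: ENCRYPTPATCH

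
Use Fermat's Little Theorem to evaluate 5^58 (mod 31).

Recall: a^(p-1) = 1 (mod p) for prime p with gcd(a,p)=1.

Step 1: Since 31 is prime, by Fermat's Little Theorem: 5^30 = 1 (mod 31).
Step 2: Reduce exponent: 58 mod 30 = 28.
Step 3: So 5^58 = 5^28 (mod 31).
Step 4: 5^28 mod 31 = 5.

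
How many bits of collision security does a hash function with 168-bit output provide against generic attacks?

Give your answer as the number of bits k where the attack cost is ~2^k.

Step 1: The hash has a 168-bit output.
Step 2: Collision resistance means it should be infeasible to find any x != y with h(x) = h(y).
By the birthday bound, a generic collision search succeeds after about sqrt(2^168) = 2^(168/2) = 2^84 evaluations.
Step 3: Security level = 84 bits.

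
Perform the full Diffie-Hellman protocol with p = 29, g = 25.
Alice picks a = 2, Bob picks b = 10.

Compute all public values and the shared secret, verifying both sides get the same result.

Step 1: A = g^a mod p = 25^2 mod 29 = 16.
Step 2: B = g^b mod p = 25^10 mod 29 = 23.
Step 3: Alice computes s = B^a mod p = 23^2 mod 29 = 7.
Step 4: Bob computes s = A^b mod p = 16^10 mod 29 = 7.
Both sides agree: shared secret = 7.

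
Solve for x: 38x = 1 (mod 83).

Step 1: We need x such that 38 * x = 1 (mod 83).
Step 2: Using the extended Euclidean algorithm or trial:
  38 * 59 = 2242 = 27 * 83 + 1.
Step 3: Since 2242 mod 83 = 1, the inverse is x = 59.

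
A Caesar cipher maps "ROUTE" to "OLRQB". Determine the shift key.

Step 1: Compare first letters: R (position 17) -> O (position 14).
Step 2: Shift = (14 - 17) mod 26 = 23.
The shift value is 23.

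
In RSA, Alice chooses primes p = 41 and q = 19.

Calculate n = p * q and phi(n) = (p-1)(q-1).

Step 1: n = p * q = 41 * 19 = 779.
Step 2: phi(n) = (p-1)(q-1) = 40 * 18 = 720.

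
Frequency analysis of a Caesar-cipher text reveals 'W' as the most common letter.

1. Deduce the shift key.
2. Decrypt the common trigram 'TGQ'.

Step 1: In English, 'E' is the most frequent letter (12.7%).
Step 2: The most frequent ciphertext letter is 'W' (position 22).
Step 3: Shift = (22 - 4) mod 26 = 18.
Step 4: Decrypt 'TGQ' by shifting back 18:
  T -> B
  G -> O
  Q -> Y
Step 5: 'TGQ' decrypts to 'BOY'.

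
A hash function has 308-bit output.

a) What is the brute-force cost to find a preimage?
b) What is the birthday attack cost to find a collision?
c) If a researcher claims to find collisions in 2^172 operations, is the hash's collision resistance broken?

Step 1: Preimage resistance requires brute-force of 2^308 operations.
Step 2: Collision resistance (birthday bound) = 2^(308/2) = 2^154.
Step 3: The claimed attack costs 2^172 operations.
Step 4: Since 2^172 >= 2^154, the claimed attack is no faster than the generic birthday attack, so this does not break collision resistance.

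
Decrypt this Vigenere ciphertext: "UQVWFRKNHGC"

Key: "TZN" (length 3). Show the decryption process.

Step 1: Key 'TZN' has length 3. Extended key: TZNTZNTZNTZ
Step 2: Decrypt each position:
  U(20) - T(19) = 1 = B
  Q(16) - Z(25) = 17 = R
  V(21) - N(13) = 8 = I
  W(22) - T(19) = 3 = D
  F(5) - Z(25) = 6 = G
  R(17) - N(13) = 4 = E
  K(10) - T(19) = 17 = R
  N(13) - Z(25) = 14 = O
  H(7) - N(13) = 20 = U
  G(6) - T(19) = 13 = N
  C(2) - Z(25) = 3 = D
Plaintext: BRIDGEROUND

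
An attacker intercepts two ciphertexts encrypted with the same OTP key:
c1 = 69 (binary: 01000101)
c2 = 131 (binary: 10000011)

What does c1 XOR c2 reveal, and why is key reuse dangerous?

Step 1: c1 XOR c2 = (m1 XOR k) XOR (m2 XOR k).
Step 2: By XOR associativity/commutativity: = m1 XOR m2 XOR k XOR k = m1 XOR m2.
Step 3: 01000101 XOR 10000011 = 11000110 = 198.
Step 4: The key cancels out! An attacker learns m1 XOR m2 = 198, revealing the relationship between plaintexts.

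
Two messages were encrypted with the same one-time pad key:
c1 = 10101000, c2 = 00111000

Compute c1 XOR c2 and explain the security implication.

Step 1: c1 XOR c2 = (m1 XOR k) XOR (m2 XOR k).
Step 2: By XOR associativity/commutativity: = m1 XOR m2 XOR k XOR k = m1 XOR m2.
Step 3: 10101000 XOR 00111000 = 10010000 = 144.
Step 4: The key cancels out! An attacker learns m1 XOR m2 = 144, revealing the relationship between plaintexts.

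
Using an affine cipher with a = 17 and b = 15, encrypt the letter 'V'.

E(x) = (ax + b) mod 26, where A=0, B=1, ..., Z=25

Step 1: Convert 'V' to number: x = 21.
Step 2: E(21) = (17 * 21 + 15) mod 26 = 372 mod 26 = 8.
Step 3: Convert 8 back to letter: I.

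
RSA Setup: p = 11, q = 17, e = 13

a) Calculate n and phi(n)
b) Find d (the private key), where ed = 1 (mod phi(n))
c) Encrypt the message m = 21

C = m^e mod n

Step 1: n = 11 * 17 = 187.
Step 2: phi(n) = (11-1)(17-1) = 10 * 16 = 160.
Step 3: Find d = 13^(-1) mod 160 = 37.
  Verify: 13 * 37 = 481 = 1 (mod 160).
Step 4: C = 21^13 mod 187 = 21.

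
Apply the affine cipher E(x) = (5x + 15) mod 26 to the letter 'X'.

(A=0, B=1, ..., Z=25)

Step 1: Convert 'X' to number: x = 23.
Step 2: E(23) = (5 * 23 + 15) mod 26 = 130 mod 26 = 0.
Step 3: Convert 0 back to letter: A.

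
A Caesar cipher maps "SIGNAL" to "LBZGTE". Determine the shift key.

Step 1: Compare first letters: S (position 18) -> L (position 11).
Step 2: Shift = (11 - 18) mod 26 = 19.
The shift value is 19.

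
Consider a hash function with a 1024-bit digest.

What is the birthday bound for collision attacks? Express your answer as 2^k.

Step 1: The birthday paradox gives collision probability ~50% after sqrt(2^n) = 2^(n/2) hashes.
Step 2: For 1024-bit output: 2^(1024/2) = 2^512.
Step 3: Approximately 2^512 hash computations needed.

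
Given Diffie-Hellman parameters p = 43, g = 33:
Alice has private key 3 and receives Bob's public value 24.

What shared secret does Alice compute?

Step 1: s = B^a mod p = 24^3 mod 43.
  24^1 mod 43 = 24
  24^2 mod 43 = (24 * 24) mod 43 = 17
  24^3 mod 43 = (17 * 24) mod 43 = 21
Result: shared secret = 21.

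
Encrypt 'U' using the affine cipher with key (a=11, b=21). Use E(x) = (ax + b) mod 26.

Step 1: Convert 'U' to number: x = 20.
Step 2: E(20) = (11 * 20 + 21) mod 26 = 241 mod 26 = 7.
Step 3: Convert 7 back to letter: H.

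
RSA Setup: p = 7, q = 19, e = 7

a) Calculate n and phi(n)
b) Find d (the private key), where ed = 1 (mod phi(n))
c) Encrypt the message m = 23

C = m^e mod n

Step 1: n = 7 * 19 = 133.
Step 2: phi(n) = (7-1)(19-1) = 6 * 18 = 108.
Step 3: Find d = 7^(-1) mod 108 = 31.
  Verify: 7 * 31 = 217 = 1 (mod 108).
Step 4: C = 23^7 mod 133 = 44.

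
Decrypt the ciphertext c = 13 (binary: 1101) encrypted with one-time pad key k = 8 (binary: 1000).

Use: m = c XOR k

Step 1: XOR ciphertext with key:
  Ciphertext: 1101
  Key:        1000
  XOR:        0101
Step 2: Plaintext = 0101 = 5 in decimal.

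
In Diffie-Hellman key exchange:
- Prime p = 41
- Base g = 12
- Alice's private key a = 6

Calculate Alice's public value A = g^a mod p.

Step 1: A = g^a mod p = 12^6 mod 41.
  12^1 mod 41 = 12
  12^2 mod 41 = (12 * 12) mod 41 = 21
  12^3 mod 41 = (21 * 12) mod 41 = 6
  12^4 mod 41 = (6 * 12) mod 41 = 31
  12^5 mod 41 = (31 * 12) mod 41 = 3
  12^6 mod 41 = (3 * 12) mod 41 = 36
Result: A = 36.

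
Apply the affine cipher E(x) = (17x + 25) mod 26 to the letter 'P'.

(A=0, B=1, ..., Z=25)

Step 1: Convert 'P' to number: x = 15.
Step 2: E(15) = (17 * 15 + 25) mod 26 = 280 mod 26 = 20.
Step 3: Convert 20 back to letter: U.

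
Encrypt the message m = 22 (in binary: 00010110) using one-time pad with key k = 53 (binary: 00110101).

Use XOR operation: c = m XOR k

Step 1: Write out the XOR operation bit by bit:
  Message: 00010110
  Key:     00110101
  XOR:     00100011
Step 2: Convert to decimal: 00100011 = 35.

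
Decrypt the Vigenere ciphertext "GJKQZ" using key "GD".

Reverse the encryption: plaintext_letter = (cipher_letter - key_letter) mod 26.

Step 1: Extend key: GDGDG
Step 2: Decrypt each letter (c - k) mod 26:
  G(6) - G(6) = (6-6) mod 26 = 0 = A
  J(9) - D(3) = (9-3) mod 26 = 6 = G
  K(10) - G(6) = (10-6) mod 26 = 4 = E
  Q(16) - D(3) = (16-3) mod 26 = 13 = N
  Z(25) - G(6) = (25-6) mod 26 = 19 = T
Plaintext: AGENT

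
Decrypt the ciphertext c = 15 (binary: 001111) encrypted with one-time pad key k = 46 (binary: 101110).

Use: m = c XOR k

Step 1: XOR ciphertext with key:
  Ciphertext: 001111
  Key:        101110
  XOR:        100001
Step 2: Plaintext = 100001 = 33 in decimal.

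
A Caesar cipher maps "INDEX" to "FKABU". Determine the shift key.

Step 1: Compare first letters: I (position 8) -> F (position 5).
Step 2: Shift = (5 - 8) mod 26 = 23.
The shift value is 23.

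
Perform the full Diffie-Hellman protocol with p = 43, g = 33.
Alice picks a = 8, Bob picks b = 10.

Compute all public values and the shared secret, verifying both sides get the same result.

Step 1: A = g^a mod p = 33^8 mod 43 = 17.
Step 2: B = g^b mod p = 33^10 mod 43 = 23.
Step 3: Alice computes s = B^a mod p = 23^8 mod 43 = 9.
Step 4: Bob computes s = A^b mod p = 17^10 mod 43 = 9.
Both sides agree: shared secret = 9.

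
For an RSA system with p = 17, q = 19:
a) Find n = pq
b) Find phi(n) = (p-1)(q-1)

Step 1: n = p * q = 17 * 19 = 323.
Step 2: phi(n) = (p-1)(q-1) = 16 * 18 = 288.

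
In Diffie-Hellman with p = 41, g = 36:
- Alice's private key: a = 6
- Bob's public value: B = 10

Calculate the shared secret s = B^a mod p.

Step 1: s = B^a mod p = 10^6 mod 41.
  10^1 mod 41 = 10
  10^2 mod 41 = (10 * 10) mod 41 = 18
  10^3 mod 41 = (18 * 10) mod 41 = 16
  10^4 mod 41 = (16 * 10) mod 41 = 37
  10^5 mod 41 = (37 * 10) mod 41 = 1
  10^6 mod 41 = (1 * 10) mod 41 = 10
Result: shared secret = 10.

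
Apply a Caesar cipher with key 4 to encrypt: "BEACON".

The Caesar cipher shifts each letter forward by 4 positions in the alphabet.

Step 1: For each letter, shift forward by 4 positions (mod 26).
  B (position 1) -> position (1+4) mod 26 = 5 -> F
  E (position 4) -> position (4+4) mod 26 = 8 -> I
  A (position 0) -> position (0+4) mod 26 = 4 -> E
  C (position 2) -> position (2+4) mod 26 = 6 -> G
  O (position 14) -> position (14+4) mod 26 = 18 -> S
  N (position 13) -> position (13+4) mod 26 = 17 -> R
Result: FIEGSR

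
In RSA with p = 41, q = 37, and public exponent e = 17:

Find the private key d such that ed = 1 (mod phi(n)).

Step 1: n = 41 * 37 = 1517.
Step 2: phi(n) = 40 * 36 = 1440.
Step 3: Find d such that 17 * d = 1 (mod 1440).
Step 4: d = 17^(-1) mod 1440 = 593.
Verification: 17 * 593 = 10081 = 7 * 1440 + 1.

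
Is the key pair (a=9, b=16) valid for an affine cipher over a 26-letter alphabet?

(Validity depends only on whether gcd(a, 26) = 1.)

Step 1: Compute gcd(9, 26).
Step 2: gcd(9, 26) = 1.
Since gcd = 1, 9 is coprime with 26, so it is a valid key.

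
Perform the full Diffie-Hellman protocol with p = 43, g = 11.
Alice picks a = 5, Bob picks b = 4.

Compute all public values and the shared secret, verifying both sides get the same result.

Step 1: A = g^a mod p = 11^5 mod 43 = 16.
Step 2: B = g^b mod p = 11^4 mod 43 = 21.
Step 3: Alice computes s = B^a mod p = 21^5 mod 43 = 4.
Step 4: Bob computes s = A^b mod p = 16^4 mod 43 = 4.
Both sides agree: shared secret = 4.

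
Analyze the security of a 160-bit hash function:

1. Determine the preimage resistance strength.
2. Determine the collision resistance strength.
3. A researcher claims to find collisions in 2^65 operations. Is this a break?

Step 1: Preimage resistance requires brute-force of 2^160 operations.
Step 2: Collision resistance (birthday bound) = 2^(160/2) = 2^80.
Step 3: The claimed attack costs 2^65 operations.
Step 4: Since 2^65 < 2^80, the claimed attack beats the generic birthday bound, so collision resistance is broken.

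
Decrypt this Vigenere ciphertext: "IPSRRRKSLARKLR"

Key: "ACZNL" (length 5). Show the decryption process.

Step 1: Key 'ACZNL' has length 5. Extended key: ACZNLACZNLACZN
Step 2: Decrypt each position:
  I(8) - A(0) = 8 = I
  P(15) - C(2) = 13 = N
  S(18) - Z(25) = 19 = T
  R(17) - N(13) = 4 = E
  R(17) - L(11) = 6 = G
  R(17) - A(0) = 17 = R
  K(10) - C(2) = 8 = I
  S(18) - Z(25) = 19 = T
  L(11) - N(13) = 24 = Y
  A(0) - L(11) = 15 = P
  R(17) - A(0) = 17 = R
  K(10) - C(2) = 8 = I
  L(11) - Z(25) = 12 = M
  R(17) - N(13) = 4 = E
Plaintext: INTEGRITYPRIME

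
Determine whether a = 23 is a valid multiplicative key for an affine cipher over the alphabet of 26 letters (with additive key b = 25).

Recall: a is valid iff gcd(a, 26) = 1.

Step 1: Compute gcd(23, 26).
Step 2: gcd(23, 26) = 1.
Since gcd = 1, 23 is coprime with 26, so it is a valid key.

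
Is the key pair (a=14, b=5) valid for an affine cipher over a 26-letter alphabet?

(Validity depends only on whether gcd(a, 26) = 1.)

Step 1: Compute gcd(14, 26).
Step 2: gcd(14, 26) = 2.
Since gcd = 2 != 1, 14 shares a common factor with 26, so it cannot be used.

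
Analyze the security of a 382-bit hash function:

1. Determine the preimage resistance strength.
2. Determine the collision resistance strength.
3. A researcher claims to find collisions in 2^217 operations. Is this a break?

Step 1: Preimage resistance requires brute-force of 2^382 operations.
Step 2: Collision resistance (birthday bound) = 2^(382/2) = 2^191.
Step 3: The claimed attack costs 2^217 operations.
Step 4: Since 2^217 >= 2^191, the claimed attack is no faster than the generic birthday attack, so this does not break collision resistance.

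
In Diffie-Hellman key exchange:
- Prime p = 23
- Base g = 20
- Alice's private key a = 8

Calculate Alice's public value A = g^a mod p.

Step 1: A = g^a mod p = 20^8 mod 23.
  20^1 mod 23 = 20
  20^2 mod 23 = (20 * 20) mod 23 = 9
  20^3 mod 23 = (9 * 20) mod 23 = 19
  20^4 mod 23 = (19 * 20) mod 23 = 12
  20^5 mod 23 = (12 * 20) mod 23 = 10
  20^6 mod 23 = (10 * 20) mod 23 = 16
  20^7 mod 23 = (16 * 20) mod 23 = 21
  20^8 mod 23 = (21 * 20) mod 23 = 6
Result: A = 6.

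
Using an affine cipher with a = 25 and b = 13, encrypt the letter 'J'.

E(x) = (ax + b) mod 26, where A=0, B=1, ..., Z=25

Step 1: Convert 'J' to number: x = 9.
Step 2: E(9) = (25 * 9 + 13) mod 26 = 238 mod 26 = 4.
Step 3: Convert 4 back to letter: E.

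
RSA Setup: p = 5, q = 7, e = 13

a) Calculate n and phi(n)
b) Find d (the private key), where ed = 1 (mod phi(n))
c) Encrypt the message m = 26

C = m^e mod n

Step 1: n = 5 * 7 = 35.
Step 2: phi(n) = (5-1)(7-1) = 4 * 6 = 24.
Step 3: Find d = 13^(-1) mod 24 = 13.
  Verify: 13 * 13 = 169 = 1 (mod 24).
Step 4: C = 26^13 mod 35 = 26.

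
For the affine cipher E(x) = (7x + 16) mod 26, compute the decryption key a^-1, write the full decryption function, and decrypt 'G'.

Step 1: Find a^-1, the modular inverse of 7 mod 26.
Step 2: We need 7 * a^-1 = 1 (mod 26).
Step 3: 7 * 15 = 105 = 4 * 26 + 1, so a^-1 = 15.
Step 4: D(y) = 15(y - 16) mod 26.
Step 5: Apply to 'G' (y = 6): D(6) = 15 * (6 - 16) mod 26 = 15 * -10 mod 26 = 6 -> 'G'.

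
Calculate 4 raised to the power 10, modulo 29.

Step 1: Compute 4^10 mod 29 step by step, reducing modulo 29 at each step.
  4^1 mod 29 = 4
  4^2 mod 29 = (4 * 4) mod 29 = 16
  4^3 mod 29 = (16 * 4) mod 29 = 6
  4^4 mod 29 = (6 * 4) mod 29 = 24
  4^5 mod 29 = (24 * 4) mod 29 = 9
  4^6 mod 29 = (9 * 4) mod 29 = 7
  4^7 mod 29 = (7 * 4) mod 29 = 28
  4^8 mod 29 = (28 * 4) mod 29 = 25
  4^9 mod 29 = (25 * 4) mod 29 = 13
  4^10 mod 29 = (13 * 4) mod 29 = 23
Step 2: Result = 23.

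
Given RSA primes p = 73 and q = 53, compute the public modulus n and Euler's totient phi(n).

Step 1: n = p * q = 73 * 53 = 3869.
Step 2: phi(n) = (p-1)(q-1) = 72 * 52 = 3744.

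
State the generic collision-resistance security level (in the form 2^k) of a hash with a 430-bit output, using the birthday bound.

Step 1: The birthday paradox gives collision probability ~50% after sqrt(2^n) = 2^(n/2) hashes.
Step 2: For 430-bit output: 2^(430/2) = 2^215.
Step 3: Approximately 2^215 hash computations needed.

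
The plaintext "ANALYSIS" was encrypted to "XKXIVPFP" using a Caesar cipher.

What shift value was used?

Step 1: Compare first letters: A (position 0) -> X (position 23).
Step 2: Shift = (23 - 0) mod 26 = 23.
The shift value is 23.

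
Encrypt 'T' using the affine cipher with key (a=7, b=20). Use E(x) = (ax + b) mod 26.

Step 1: Convert 'T' to number: x = 19.
Step 2: E(19) = (7 * 19 + 20) mod 26 = 153 mod 26 = 23.
Step 3: Convert 23 back to letter: X.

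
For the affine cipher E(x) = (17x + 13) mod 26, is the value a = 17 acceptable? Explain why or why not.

Step 1: Compute gcd(17, 26).
Step 2: gcd(17, 26) = 1.
Since gcd = 1, 17 is coprime with 26, so it is a valid key.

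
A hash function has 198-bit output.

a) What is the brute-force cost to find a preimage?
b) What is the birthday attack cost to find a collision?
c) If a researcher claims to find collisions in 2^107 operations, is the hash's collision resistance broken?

Step 1: Preimage resistance requires brute-force of 2^198 operations.
Step 2: Collision resistance (birthday bound) = 2^(198/2) = 2^99.
Step 3: The claimed attack costs 2^107 operations.
Step 4: Since 2^107 >= 2^99, the claimed attack is no faster than the generic birthday attack, so this does not break collision resistance.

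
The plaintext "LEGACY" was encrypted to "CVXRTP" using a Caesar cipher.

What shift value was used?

Step 1: Compare first letters: L (position 11) -> C (position 2).
Step 2: Shift = (2 - 11) mod 26 = 17.
The shift value is 17.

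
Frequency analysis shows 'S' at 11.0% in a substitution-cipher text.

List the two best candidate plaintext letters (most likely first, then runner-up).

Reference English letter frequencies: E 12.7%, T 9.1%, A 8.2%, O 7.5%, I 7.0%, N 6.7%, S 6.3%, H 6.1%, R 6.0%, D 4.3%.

Step 1: Observed frequency of 'S' is 11.0%.
Step 2: Compute distances to each reference frequency and sort:
  E (12.7%): difference = 1.7% <-- BEST
  T (9.1%): difference = 1.9% <-- RUNNER-UP
  A (8.2%): difference = 2.8%
  O (7.5%): difference = 3.5%
  I (7.0%): difference = 4.0%
Step 3: Most likely is 'E' (12.7%, diff 1.7%); second most likely is 'T' (9.1%, diff 1.9%).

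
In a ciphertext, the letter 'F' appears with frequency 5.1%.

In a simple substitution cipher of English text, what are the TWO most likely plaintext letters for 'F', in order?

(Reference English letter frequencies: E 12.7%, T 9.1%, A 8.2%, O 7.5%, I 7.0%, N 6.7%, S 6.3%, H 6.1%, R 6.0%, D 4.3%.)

Step 1: Observed frequency of 'F' is 5.1%.
Step 2: Compute distances to each reference frequency and sort:
  D (4.3%): difference = 0.8% <-- BEST
  R (6.0%): difference = 0.9% <-- RUNNER-UP
  H (6.1%): difference = 1.0%
  S (6.3%): difference = 1.2%
  N (6.7%): difference = 1.6%
Step 3: Most likely is 'D' (4.3%, diff 0.8%); second most likely is 'R' (6.0%, diff 0.9%).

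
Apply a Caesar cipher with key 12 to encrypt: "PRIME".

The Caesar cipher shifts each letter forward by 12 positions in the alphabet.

Step 1: For each letter, shift forward by 12 positions (mod 26).
  P (position 15) -> position (15+12) mod 26 = 1 -> B
  R (position 17) -> position (17+12) mod 26 = 3 -> D
  I (position 8) -> position (8+12) mod 26 = 20 -> U
  M (position 12) -> position (12+12) mod 26 = 24 -> Y
  E (position 4) -> position (4+12) mod 26 = 16 -> Q
Result: BDUYQ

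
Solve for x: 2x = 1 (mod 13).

Step 1: We need x such that 2 * x = 1 (mod 13).
Step 2: Using the extended Euclidean algorithm or trial:
  2 * 7 = 14 = 1 * 13 + 1.
Step 3: Since 14 mod 13 = 1, the inverse is x = 7.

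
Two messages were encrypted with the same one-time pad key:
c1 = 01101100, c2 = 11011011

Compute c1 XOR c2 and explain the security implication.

Step 1: c1 XOR c2 = (m1 XOR k) XOR (m2 XOR k).
Step 2: By XOR associativity/commutativity: = m1 XOR m2 XOR k XOR k = m1 XOR m2.
Step 3: 01101100 XOR 11011011 = 10110111 = 183.
Step 4: The key cancels out! An attacker learns m1 XOR m2 = 183, revealing the relationship between plaintexts.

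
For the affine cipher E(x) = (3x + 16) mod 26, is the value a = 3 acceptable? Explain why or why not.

Step 1: Compute gcd(3, 26).
Step 2: gcd(3, 26) = 1.
Since gcd = 1, 3 is coprime with 26, so it is a valid key.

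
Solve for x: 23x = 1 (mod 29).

Step 1: We need x such that 23 * x = 1 (mod 29).
Step 2: Using the extended Euclidean algorithm or trial:
  23 * 24 = 552 = 19 * 29 + 1.
Step 3: Since 552 mod 29 = 1, the inverse is x = 24.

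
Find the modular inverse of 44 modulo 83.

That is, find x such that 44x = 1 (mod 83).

Step 1: We need x such that 44 * x = 1 (mod 83).
Step 2: Using the extended Euclidean algorithm or trial:
  44 * 17 = 748 = 9 * 83 + 1.
Step 3: Since 748 mod 83 = 1, the inverse is x = 17.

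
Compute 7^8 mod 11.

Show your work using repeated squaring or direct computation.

Step 1: Compute 7^8 mod 11 step by step, reducing modulo 11 at each step.
  7^1 mod 11 = 7
  7^2 mod 11 = (7 * 7) mod 11 = 5
  7^3 mod 11 = (5 * 7) mod 11 = 2
  7^4 mod 11 = (2 * 7) mod 11 = 3
  7^5 mod 11 = (3 * 7) mod 11 = 10
  7^6 mod 11 = (10 * 7) mod 11 = 4
  7^7 mod 11 = (4 * 7) mod 11 = 6
  7^8 mod 11 = (6 * 7) mod 11 = 9
Step 2: Result = 9.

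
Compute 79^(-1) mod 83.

Step 1: We need x such that 79 * x = 1 (mod 83).
Step 2: Using the extended Euclidean algorithm or trial:
  79 * 62 = 4898 = 59 * 83 + 1.
Step 3: Since 4898 mod 83 = 1, the inverse is x = 62.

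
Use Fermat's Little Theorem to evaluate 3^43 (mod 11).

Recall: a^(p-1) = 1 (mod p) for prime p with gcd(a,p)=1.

Step 1: Since 11 is prime, by Fermat's Little Theorem: 3^10 = 1 (mod 11).
Step 2: Reduce exponent: 43 mod 10 = 3.
Step 3: So 3^43 = 3^3 (mod 11).
Step 4: 3^3 mod 11 = 5.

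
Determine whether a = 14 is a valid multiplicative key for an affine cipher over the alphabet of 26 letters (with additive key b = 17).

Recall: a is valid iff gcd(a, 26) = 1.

Step 1: Compute gcd(14, 26).
Step 2: gcd(14, 26) = 2.
Since gcd = 2 != 1, 14 shares a common factor with 26, so it cannot be used.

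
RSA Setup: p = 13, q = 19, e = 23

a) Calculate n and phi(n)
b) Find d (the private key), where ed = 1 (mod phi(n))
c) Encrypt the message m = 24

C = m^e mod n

Step 1: n = 13 * 19 = 247.
Step 2: phi(n) = (13-1)(19-1) = 12 * 18 = 216.
Step 3: Find d = 23^(-1) mod 216 = 47.
  Verify: 23 * 47 = 1081 = 1 (mod 216).
Step 4: C = 24^23 mod 247 = 123.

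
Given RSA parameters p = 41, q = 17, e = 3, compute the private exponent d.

Step 1: n = 41 * 17 = 697.
Step 2: phi(n) = 40 * 16 = 640.
Step 3: Find d such that 3 * d = 1 (mod 640).
Step 4: d = 3^(-1) mod 640 = 427.
Verification: 3 * 427 = 1281 = 2 * 640 + 1.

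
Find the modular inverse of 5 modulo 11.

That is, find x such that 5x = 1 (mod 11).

Step 1: We need x such that 5 * x = 1 (mod 11).
Step 2: Using the extended Euclidean algorithm or trial:
  5 * 9 = 45 = 4 * 11 + 1.
Step 3: Since 45 mod 11 = 1, the inverse is x = 9.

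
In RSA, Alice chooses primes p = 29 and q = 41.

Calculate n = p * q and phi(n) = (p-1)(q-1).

Step 1: n = p * q = 29 * 41 = 1189.
Step 2: phi(n) = (p-1)(q-1) = 28 * 40 = 1120.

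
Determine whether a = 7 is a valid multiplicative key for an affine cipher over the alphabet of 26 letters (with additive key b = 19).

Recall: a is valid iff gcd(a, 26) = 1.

Step 1: Compute gcd(7, 26).
Step 2: gcd(7, 26) = 1.
Since gcd = 1, 7 is coprime with 26, so it is a valid key.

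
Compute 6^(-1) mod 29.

Step 1: We need x such that 6 * x = 1 (mod 29).
Step 2: Using the extended Euclidean algorithm or trial:
  6 * 5 = 30 = 1 * 29 + 1.
Step 3: Since 30 mod 29 = 1, the inverse is x = 5.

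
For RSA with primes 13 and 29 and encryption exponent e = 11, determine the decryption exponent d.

Step 1: n = 13 * 29 = 377.
Step 2: phi(n) = 12 * 28 = 336.
Step 3: Find d such that 11 * d = 1 (mod 336).
Step 4: d = 11^(-1) mod 336 = 275.
Verification: 11 * 275 = 3025 = 9 * 336 + 1.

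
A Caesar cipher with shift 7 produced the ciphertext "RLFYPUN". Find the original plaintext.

Step 1: Reverse the shift by subtracting 7 from each letter position.
  R (position 17) -> position (17-7) mod 26 = 10 -> K
  L (position 11) -> position (11-7) mod 26 = 4 -> E
  F (position 5) -> position (5-7) mod 26 = 24 -> Y
  Y (position 24) -> position (24-7) mod 26 = 17 -> R
  P (position 15) -> position (15-7) mod 26 = 8 -> I
  U (position 20) -> position (20-7) mod 26 = 13 -> N
  N (position 13) -> position (13-7) mod 26 = 6 -> G
Decrypted message: KEYRING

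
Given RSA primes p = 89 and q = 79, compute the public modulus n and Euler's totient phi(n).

Step 1: n = p * q = 89 * 79 = 7031.
Step 2: phi(n) = (p-1)(q-1) = 88 * 78 = 6864.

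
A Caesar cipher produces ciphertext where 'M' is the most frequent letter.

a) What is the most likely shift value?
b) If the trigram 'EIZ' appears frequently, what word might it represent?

Step 1: In English, 'E' is the most frequent letter (12.7%).
Step 2: The most frequent ciphertext letter is 'M' (position 12).
Step 3: Shift = (12 - 4) mod 26 = 8.
Step 4: Decrypt 'EIZ' by shifting back 8:
  E -> W
  I -> A
  Z -> R
Step 5: 'EIZ' decrypts to 'WAR'.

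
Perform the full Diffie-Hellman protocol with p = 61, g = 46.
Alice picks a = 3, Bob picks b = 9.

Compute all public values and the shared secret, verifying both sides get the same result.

Step 1: A = g^a mod p = 46^3 mod 61 = 41.
Step 2: B = g^b mod p = 46^9 mod 61 = 52.
Step 3: Alice computes s = B^a mod p = 52^3 mod 61 = 3.
Step 4: Bob computes s = A^b mod p = 41^9 mod 61 = 3.
Both sides agree: shared secret = 3.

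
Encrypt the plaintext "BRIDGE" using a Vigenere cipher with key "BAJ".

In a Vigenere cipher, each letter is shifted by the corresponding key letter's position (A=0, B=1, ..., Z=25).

Step 1: Repeat key to match plaintext length:
  Plaintext: BRIDGE
  Key:       BAJBAJ
Step 2: Encrypt each letter:
  B(1) + B(1) = (1+1) mod 26 = 2 = C
  R(17) + A(0) = (17+0) mod 26 = 17 = R
  I(8) + J(9) = (8+9) mod 26 = 17 = R
  D(3) + B(1) = (3+1) mod 26 = 4 = E
  G(6) + A(0) = (6+0) mod 26 = 6 = G
  E(4) + J(9) = (4+9) mod 26 = 13 = N
Ciphertext: CRREGN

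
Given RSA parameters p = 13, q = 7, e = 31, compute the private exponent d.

Step 1: n = 13 * 7 = 91.
Step 2: phi(n) = 12 * 6 = 72.
Step 3: Find d such that 31 * d = 1 (mod 72).
Step 4: d = 31^(-1) mod 72 = 7.
Verification: 31 * 7 = 217 = 3 * 72 + 1.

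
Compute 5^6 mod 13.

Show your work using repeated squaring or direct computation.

Step 1: Compute 5^6 mod 13 step by step, reducing modulo 13 at each step.
  5^1 mod 13 = 5
  5^2 mod 13 = (5 * 5) mod 13 = 12
  5^3 mod 13 = (12 * 5) mod 13 = 8
  5^4 mod 13 = (8 * 5) mod 13 = 1
  5^5 mod 13 = (1 * 5) mod 13 = 5
  5^6 mod 13 = (5 * 5) mod 13 = 12
Step 2: Result = 12.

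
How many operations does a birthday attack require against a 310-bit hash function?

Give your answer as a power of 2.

Step 1: The birthday paradox gives collision probability ~50% after sqrt(2^n) = 2^(n/2) hashes.
Step 2: For 310-bit output: 2^(310/2) = 2^155.
Step 3: Approximately 2^155 hash computations needed.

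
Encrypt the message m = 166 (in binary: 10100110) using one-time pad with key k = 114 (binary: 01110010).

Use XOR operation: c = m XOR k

Step 1: Write out the XOR operation bit by bit:
  Message: 10100110
  Key:     01110010
  XOR:     11010100
Step 2: Convert to decimal: 11010100 = 212.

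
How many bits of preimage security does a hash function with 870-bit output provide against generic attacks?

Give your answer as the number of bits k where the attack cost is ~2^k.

Step 1: The hash has a 870-bit output.
Step 2: Preimage resistance means: given a digest h(x), it should be infeasible to find any input that hashes to it.
With a 870-bit output there are 2^870 possible digests, so a generic brute-force preimage search costs about 2^870 evaluations.
Step 3: Security level = 870 bits.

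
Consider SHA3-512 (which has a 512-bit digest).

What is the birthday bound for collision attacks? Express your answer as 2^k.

Step 1: The birthday paradox gives collision probability ~50% after sqrt(2^n) = 2^(n/2) hashes.
Step 2: For 512-bit output: 2^(512/2) = 2^256.
Step 3: Approximately 2^256 hash computations needed.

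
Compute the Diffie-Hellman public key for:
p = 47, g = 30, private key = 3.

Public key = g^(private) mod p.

Step 1: A = g^a mod p = 30^3 mod 47.
  30^1 mod 47 = 30
  30^2 mod 47 = (30 * 30) mod 47 = 7
  30^3 mod 47 = (7 * 30) mod 47 = 22
Result: A = 22.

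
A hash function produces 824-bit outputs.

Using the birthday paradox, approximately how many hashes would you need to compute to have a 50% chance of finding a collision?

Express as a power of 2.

Step 1: The birthday paradox gives collision probability ~50% after sqrt(2^n) = 2^(n/2) hashes.
Step 2: For 824-bit output: 2^(824/2) = 2^412.
Step 3: Approximately 2^412 hash computations needed.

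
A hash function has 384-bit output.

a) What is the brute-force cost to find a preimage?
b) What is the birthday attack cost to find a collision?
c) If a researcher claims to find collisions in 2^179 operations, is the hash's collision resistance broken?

Step 1: Preimage resistance requires brute-force of 2^384 operations.
Step 2: Collision resistance (birthday bound) = 2^(384/2) = 2^192.
Step 3: The claimed attack costs 2^179 operations.
Step 4: Since 2^179 < 2^192, the claimed attack beats the generic birthday bound, so collision resistance is broken.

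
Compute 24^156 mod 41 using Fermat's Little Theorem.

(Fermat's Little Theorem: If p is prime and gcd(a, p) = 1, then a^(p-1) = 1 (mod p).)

Step 1: Since 41 is prime, by Fermat's Little Theorem: 24^40 = 1 (mod 41).
Step 2: Reduce exponent: 156 mod 40 = 36.
Step 3: So 24^156 = 24^36 (mod 41).
Step 4: 24^36 mod 41 = 31.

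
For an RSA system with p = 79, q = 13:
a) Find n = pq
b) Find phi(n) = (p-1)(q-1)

Step 1: n = p * q = 79 * 13 = 1027.
Step 2: phi(n) = (p-1)(q-1) = 78 * 12 = 936.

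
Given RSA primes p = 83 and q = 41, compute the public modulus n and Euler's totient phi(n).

Step 1: n = p * q = 83 * 41 = 3403.
Step 2: phi(n) = (p-1)(q-1) = 82 * 40 = 3280.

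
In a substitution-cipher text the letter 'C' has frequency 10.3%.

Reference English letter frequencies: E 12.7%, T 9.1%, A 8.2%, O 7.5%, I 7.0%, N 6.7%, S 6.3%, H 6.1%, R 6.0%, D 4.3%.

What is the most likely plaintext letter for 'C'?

Step 1: The observed frequency is 10.3%.
Step 2: Compare with English frequencies:
  E: 12.7% (difference: 2.4%)
  T: 9.1% (difference: 1.2%) <-- closest
  A: 8.2% (difference: 2.1%)
  O: 7.5% (difference: 2.8%)
  I: 7.0% (difference: 3.3%)
  N: 6.7% (difference: 3.6%)
  S: 6.3% (difference: 4.0%)
  H: 6.1% (difference: 4.2%)
  R: 6.0% (difference: 4.3%)
  D: 4.3% (difference: 6.0%)
Step 3: 'C' most likely represents 'T' (frequency 9.1%).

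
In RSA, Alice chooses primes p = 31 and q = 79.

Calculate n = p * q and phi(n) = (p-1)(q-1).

Step 1: n = p * q = 31 * 79 = 2449.
Step 2: phi(n) = (p-1)(q-1) = 30 * 78 = 2340.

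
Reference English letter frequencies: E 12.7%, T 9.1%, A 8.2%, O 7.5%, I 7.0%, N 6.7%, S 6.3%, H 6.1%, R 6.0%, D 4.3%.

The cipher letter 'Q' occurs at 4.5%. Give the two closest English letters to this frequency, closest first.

Step 1: Observed frequency of 'Q' is 4.5%.
Step 2: Compute distances to each reference frequency and sort:
  D (4.3%): difference = 0.2% <-- BEST
  R (6.0%): difference = 1.5% <-- RUNNER-UP
  H (6.1%): difference = 1.6%
  S (6.3%): difference = 1.8%
  N (6.7%): difference = 2.2%
Step 3: Most likely is 'D' (4.3%, diff 0.2%); second most likely is 'R' (6.0%, diff 1.5%).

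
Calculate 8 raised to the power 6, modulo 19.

Step 1: Compute 8^6 mod 19 step by step, reducing modulo 19 at each step.
  8^1 mod 19 = 8
  8^2 mod 19 = (8 * 8) mod 19 = 7
  8^3 mod 19 = (7 * 8) mod 19 = 18
  8^4 mod 19 = (18 * 8) mod 19 = 11
  8^5 mod 19 = (11 * 8) mod 19 = 12
  8^6 mod 19 = (12 * 8) mod 19 = 1
Step 2: Result = 1.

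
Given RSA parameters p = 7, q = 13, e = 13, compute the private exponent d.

Step 1: n = 7 * 13 = 91.
Step 2: phi(n) = 6 * 12 = 72.
Step 3: Find d such that 13 * d = 1 (mod 72).
Step 4: d = 13^(-1) mod 72 = 61.
Verification: 13 * 61 = 793 = 11 * 72 + 1.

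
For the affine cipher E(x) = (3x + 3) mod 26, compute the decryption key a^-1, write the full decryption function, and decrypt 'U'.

Step 1: Find a^-1, the modular inverse of 3 mod 26.
Step 2: We need 3 * a^-1 = 1 (mod 26).
Step 3: 3 * 9 = 27 = 1 * 26 + 1, so a^-1 = 9.
Step 4: D(y) = 9(y - 3) mod 26.
Step 5: Apply to 'U' (y = 20): D(20) = 9 * (20 - 3) mod 26 = 9 * 17 mod 26 = 23 -> 'X'.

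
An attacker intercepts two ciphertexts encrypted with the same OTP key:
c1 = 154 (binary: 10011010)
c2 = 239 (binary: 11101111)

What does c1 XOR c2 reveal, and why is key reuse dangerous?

Step 1: c1 XOR c2 = (m1 XOR k) XOR (m2 XOR k).
Step 2: By XOR associativity/commutativity: = m1 XOR m2 XOR k XOR k = m1 XOR m2.
Step 3: 10011010 XOR 11101111 = 01110101 = 117.
Step 4: The key cancels out! An attacker learns m1 XOR m2 = 117, revealing the relationship between plaintexts.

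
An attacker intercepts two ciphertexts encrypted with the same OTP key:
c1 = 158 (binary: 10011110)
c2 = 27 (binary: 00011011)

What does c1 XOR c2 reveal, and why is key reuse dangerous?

Step 1: c1 XOR c2 = (m1 XOR k) XOR (m2 XOR k).
Step 2: By XOR associativity/commutativity: = m1 XOR m2 XOR k XOR k = m1 XOR m2.
Step 3: 10011110 XOR 00011011 = 10000101 = 133.
Step 4: The key cancels out! An attacker learns m1 XOR m2 = 133, revealing the relationship between plaintexts.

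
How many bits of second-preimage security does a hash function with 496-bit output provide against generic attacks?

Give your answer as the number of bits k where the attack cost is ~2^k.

Step 1: The hash has a 496-bit output.
Step 2: Second-preimage resistance means: given a specific input x, it should be infeasible to find a different y with h(y) = h(x).
With a 496-bit output, a generic search for a second preimage costs about 2^496 evaluations (each trial matches the fixed target with probability 2^-496).
Step 3: Security level = 496 bits.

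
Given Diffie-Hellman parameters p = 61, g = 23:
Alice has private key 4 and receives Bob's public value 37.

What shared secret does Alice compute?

Step 1: s = B^a mod p = 37^4 mod 61.
  37^1 mod 61 = 37
  37^2 mod 61 = (37 * 37) mod 61 = 27
  37^3 mod 61 = (27 * 37) mod 61 = 23
  37^4 mod 61 = (23 * 37) mod 61 = 58
Result: shared secret = 58.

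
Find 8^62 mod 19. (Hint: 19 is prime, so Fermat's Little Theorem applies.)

Step 1: Since 19 is prime, by Fermat's Little Theorem: 8^18 = 1 (mod 19).
Step 2: Reduce exponent: 62 mod 18 = 8.
Step 3: So 8^62 = 8^8 (mod 19).
Step 4: 8^8 mod 19 = 7.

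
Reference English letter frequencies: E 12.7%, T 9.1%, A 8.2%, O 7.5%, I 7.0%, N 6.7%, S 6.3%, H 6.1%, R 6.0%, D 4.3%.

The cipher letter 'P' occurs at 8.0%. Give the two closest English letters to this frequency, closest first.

Step 1: Observed frequency of 'P' is 8.0%.
Step 2: Compute distances to each reference frequency and sort:
  A (8.2%): difference = 0.2% <-- BEST
  O (7.5%): difference = 0.5% <-- RUNNER-UP
  I (7.0%): difference = 1.0%
  T (9.1%): difference = 1.1%
  N (6.7%): difference = 1.3%
Step 3: Most likely is 'A' (8.2%, diff 0.2%); second most likely is 'O' (7.5%, diff 0.5%).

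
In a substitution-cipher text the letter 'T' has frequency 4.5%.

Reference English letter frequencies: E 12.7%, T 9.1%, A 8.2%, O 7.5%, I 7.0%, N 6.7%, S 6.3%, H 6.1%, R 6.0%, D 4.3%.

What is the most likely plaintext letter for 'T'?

Step 1: The observed frequency is 4.5%.
Step 2: Compare with English frequencies:
  E: 12.7% (difference: 8.2%)
  T: 9.1% (difference: 4.6%)
  A: 8.2% (difference: 3.7%)
  O: 7.5% (difference: 3.0%)
  I: 7.0% (difference: 2.5%)
  N: 6.7% (difference: 2.2%)
  S: 6.3% (difference: 1.8%)
  H: 6.1% (difference: 1.6%)
  R: 6.0% (difference: 1.5%)
  D: 4.3% (difference: 0.2%) <-- closest
Step 3: 'T' most likely represents 'D' (frequency 4.3%).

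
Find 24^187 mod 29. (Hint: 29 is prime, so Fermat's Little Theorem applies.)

Step 1: Since 29 is prime, by Fermat's Little Theorem: 24^28 = 1 (mod 29).
Step 2: Reduce exponent: 187 mod 28 = 19.
Step 3: So 24^187 = 24^19 (mod 29).
Step 4: 24^19 mod 29 = 7.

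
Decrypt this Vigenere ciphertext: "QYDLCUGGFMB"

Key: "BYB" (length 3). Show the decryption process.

Step 1: Key 'BYB' has length 3. Extended key: BYBBYBBYBBY
Step 2: Decrypt each position:
  Q(16) - B(1) = 15 = P
  Y(24) - Y(24) = 0 = A
  D(3) - B(1) = 2 = C
  L(11) - B(1) = 10 = K
  C(2) - Y(24) = 4 = E
  U(20) - B(1) = 19 = T
  G(6) - B(1) = 5 = F
  G(6) - Y(24) = 8 = I
  F(5) - B(1) = 4 = E
  M(12) - B(1) = 11 = L
  B(1) - Y(24) = 3 = D
Plaintext: PACKETFIELD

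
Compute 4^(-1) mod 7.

Step 1: We need x such that 4 * x = 1 (mod 7).
Step 2: Using the extended Euclidean algorithm or trial:
  4 * 2 = 8 = 1 * 7 + 1.
Step 3: Since 8 mod 7 = 1, the inverse is x = 2.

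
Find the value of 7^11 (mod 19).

Step 1: Compute 7^11 mod 19 step by step, reducing modulo 19 at each step.
  7^1 mod 19 = 7
  7^2 mod 19 = (7 * 7) mod 19 = 11
  7^3 mod 19 = (11 * 7) mod 19 = 1
  7^4 mod 19 = (1 * 7) mod 19 = 7
  7^5 mod 19 = (7 * 7) mod 19 = 11
  7^6 mod 19 = (11 * 7) mod 19 = 1
  7^7 mod 19 = (1 * 7) mod 19 = 7
  7^8 mod 19 = (7 * 7) mod 19 = 11
  7^9 mod 19 = (11 * 7) mod 19 = 1
  7^10 mod 19 = (1 * 7) mod 19 = 7
  7^11 mod 19 = (7 * 7) mod 19 = 11
Step 2: Result = 11.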